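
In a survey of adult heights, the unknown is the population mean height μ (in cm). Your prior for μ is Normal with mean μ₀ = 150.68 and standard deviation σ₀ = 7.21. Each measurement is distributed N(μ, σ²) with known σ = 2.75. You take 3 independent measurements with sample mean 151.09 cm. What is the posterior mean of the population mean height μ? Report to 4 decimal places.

For Normal data with known variance σ², a Normal(μ₀, σ₀²) prior on μ is conjugate. Posterior precision = 1/σ₀² + n/σ²; posterior mean is the precision-weighted average of μ₀ and x̄.
n·x̄ = 3·151.09 = 453.27.
σ₀² = 7.21² = 51.9841, σ² = 2.75² = 7.5625; σ² + n·σ₀² = 7.5625 + 3·51.9841 = 163.5148.
Posterior mean = (μ₀/σ₀² + n·x̄/σ²)/(1/σ₀² + n/σ²) = (σ²·μ₀ + σ₀²·n·x̄)/(σ² + n·σ₀²) = (7.5625·150.68 + 51.9841·453.27)/163.5148 = 24702.350507/163.5148 = 151.0710.

151.0710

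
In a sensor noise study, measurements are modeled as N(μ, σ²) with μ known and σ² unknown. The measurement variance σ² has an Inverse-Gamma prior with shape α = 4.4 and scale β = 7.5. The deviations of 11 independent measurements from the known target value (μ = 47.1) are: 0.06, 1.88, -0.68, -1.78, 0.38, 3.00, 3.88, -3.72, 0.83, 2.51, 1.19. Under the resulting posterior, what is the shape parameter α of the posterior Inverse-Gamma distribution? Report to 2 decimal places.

9.90

With known mean μ and an Inverse-Gamma(α, β) prior on σ², the Normal likelihood is conjugate: posterior is Inv-Gamma(α + n/2, β + Σ(xᵢ−μ)²/2).
Σ(xᵢ−μ)² = (0.06)² + (1.88)² + (-0.68)² + (-1.78)² + (0.38)² + (3.00)² + (3.88)² + (-3.72)² + (0.83)² + (2.51)² + (1.19)² = 53.6111.
Posterior: Inv-Gamma(4.4 + 11/2, 7.5 + 53.6111/2) = Inv-Gamma(9.90, 34.30555).
Posterior α = 9.90.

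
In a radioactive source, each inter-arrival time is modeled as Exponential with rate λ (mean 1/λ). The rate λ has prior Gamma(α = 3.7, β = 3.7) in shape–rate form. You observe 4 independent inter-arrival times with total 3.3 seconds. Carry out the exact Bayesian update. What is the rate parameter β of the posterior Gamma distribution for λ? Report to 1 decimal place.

With a Gamma(shape α, rate β) prior on the exponential rate λ, the posterior after n observations with total T = Σxᵢ is Gamma(α+n, β+T).
Posterior: Gamma(3.7+4, 3.7+3.3) = Gamma(7.7, 7.0).
Posterior β = 7.0.

7.0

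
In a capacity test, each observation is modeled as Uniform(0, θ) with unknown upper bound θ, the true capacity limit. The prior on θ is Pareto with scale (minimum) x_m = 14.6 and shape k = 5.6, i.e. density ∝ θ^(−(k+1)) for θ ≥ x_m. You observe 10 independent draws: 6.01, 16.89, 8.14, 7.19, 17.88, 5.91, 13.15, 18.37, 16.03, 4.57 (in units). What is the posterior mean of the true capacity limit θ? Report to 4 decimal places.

A Pareto(scale x_m, shape k) prior on the upper bound θ of Uniform(0, θ) is conjugate: posterior is Pareto(max(x_m, max xᵢ), k + n).
Sample maximum = 18.37; prior scale x_m = 14.6 → posterior scale = max = 18.37.
Posterior shape = 5.6 + 10 = 15.6.
E[θ|data] = k·x_m/(k−1) = 15.6·18.37/14.6 = 19.6282.

19.6282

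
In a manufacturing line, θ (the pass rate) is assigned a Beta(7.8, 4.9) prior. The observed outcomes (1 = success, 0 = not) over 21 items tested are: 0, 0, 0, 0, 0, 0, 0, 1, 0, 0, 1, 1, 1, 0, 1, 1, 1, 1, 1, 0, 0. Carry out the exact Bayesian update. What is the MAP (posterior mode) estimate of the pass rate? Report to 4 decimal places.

0.4984

The Beta prior is conjugate to a Binomial/Bernoulli likelihood; the update adds successes to α and failures to β.
Posterior: Beta(α+k, β+n−k) = Beta(7.8+9, 4.9+12) = Beta(16.8, 16.9).
Mode of Beta(a,b) for a,b>1 is (a−1)/(a+b−2) = 15.8/31.7 = 0.4984.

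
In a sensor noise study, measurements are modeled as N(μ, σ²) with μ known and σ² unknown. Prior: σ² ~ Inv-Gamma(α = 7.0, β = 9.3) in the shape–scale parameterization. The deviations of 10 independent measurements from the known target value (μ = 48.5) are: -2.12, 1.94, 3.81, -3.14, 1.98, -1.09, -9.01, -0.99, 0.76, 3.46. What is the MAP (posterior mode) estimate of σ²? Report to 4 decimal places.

With known mean μ and an Inverse-Gamma(α, β) prior on σ², the Normal likelihood is conjugate: posterior is Inv-Gamma(α + n/2, β + Σ(xᵢ−μ)²/2).
Σ(xᵢ−μ)² = (-2.12)² + (1.94)² + (3.81)² + (-3.14)² + (1.98)² + (-1.09)² + (-9.01)² + (-0.99)² + (0.76)² + (3.46)² = 132.4516.
Posterior: Inv-Gamma(7.0 + 10/2, 9.3 + 132.4516/2) = Inv-Gamma(12.00, 75.52580).
Mode = β/(α+1) = 75.52580/13.00 = 5.8097.

5.8097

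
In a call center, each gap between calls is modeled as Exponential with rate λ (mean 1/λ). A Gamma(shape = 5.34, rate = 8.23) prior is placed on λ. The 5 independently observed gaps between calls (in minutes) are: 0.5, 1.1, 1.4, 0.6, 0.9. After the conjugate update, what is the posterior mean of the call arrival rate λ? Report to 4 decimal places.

0.8123

With a Gamma(shape α, rate β) prior on the exponential rate λ, the posterior after n observations with total T = Σxᵢ is Gamma(α+n, β+T).
Sum of observations T = 4.5 minutes; n = 5.
Posterior: Gamma(5.34+5, 8.23+4.5) = Gamma(10.34, 12.73).
Posterior mean of λ = α/β = 10.34/12.73 = 0.8123.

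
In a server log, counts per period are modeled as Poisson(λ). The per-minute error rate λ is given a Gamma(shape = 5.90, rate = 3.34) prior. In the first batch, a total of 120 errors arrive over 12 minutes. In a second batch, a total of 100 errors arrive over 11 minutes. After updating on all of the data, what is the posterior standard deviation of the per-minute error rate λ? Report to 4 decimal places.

0.5706

With a Gamma(shape α, rate β) prior, the Poisson likelihood is conjugate: the posterior is Gamma(α + ΣXᵢ, β + n).
After batch 1: Gamma(α+S, β+n) = Gamma(5.90+120, 3.34+12) = Gamma(125.90, 15.34).
After batch 2: Gamma(α+S, β+n) = Gamma(125.90+100, 15.34+11) = Gamma(225.90, 26.34).
SD = √α/β = √225.90/26.34 = 0.5706.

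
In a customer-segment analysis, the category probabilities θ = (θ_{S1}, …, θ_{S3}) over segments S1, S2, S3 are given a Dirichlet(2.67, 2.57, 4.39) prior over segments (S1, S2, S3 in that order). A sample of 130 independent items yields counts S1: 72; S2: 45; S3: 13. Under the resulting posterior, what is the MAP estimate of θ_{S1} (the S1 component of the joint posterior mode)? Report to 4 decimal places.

The Dirichlet prior is conjugate to the Multinomial likelihood: each posterior αⱼ = prior αⱼ + observed count nⱼ.
Posterior concentration: (74.67, 47.57, 17.39), total = 139.63.
Joint mode component: (α_{S1}−1)/(Σα−K) = 73.67/136.63 = 0.5392.

0.5392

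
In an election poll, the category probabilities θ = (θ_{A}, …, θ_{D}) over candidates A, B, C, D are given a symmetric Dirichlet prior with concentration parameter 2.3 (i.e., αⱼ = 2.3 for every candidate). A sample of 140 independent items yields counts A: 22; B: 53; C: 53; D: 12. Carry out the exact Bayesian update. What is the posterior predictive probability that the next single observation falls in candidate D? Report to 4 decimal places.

0.0958

The Dirichlet prior is conjugate to the Multinomial likelihood: each posterior αⱼ = prior αⱼ + observed count nⱼ.
Posterior concentration: (24.3, 55.3, 55.3, 14.3), total = 149.2.
P(next = D | data) = α_{D}/Σα = 0.0958.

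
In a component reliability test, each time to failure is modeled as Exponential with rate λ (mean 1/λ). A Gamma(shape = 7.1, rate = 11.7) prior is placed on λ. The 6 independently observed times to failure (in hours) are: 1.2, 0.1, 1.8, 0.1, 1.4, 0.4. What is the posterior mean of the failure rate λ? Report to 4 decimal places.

0.7844

With a Gamma(shape α, rate β) prior on the exponential rate λ, the posterior after n observations with total T = Σxᵢ is Gamma(α+n, β+T).
Sum of observations T = 5.0 hours; n = 6.
Posterior: Gamma(7.1+6, 11.7+5.0) = Gamma(13.1, 16.7).
Posterior mean of λ = α/β = 13.1/16.7 = 0.7844.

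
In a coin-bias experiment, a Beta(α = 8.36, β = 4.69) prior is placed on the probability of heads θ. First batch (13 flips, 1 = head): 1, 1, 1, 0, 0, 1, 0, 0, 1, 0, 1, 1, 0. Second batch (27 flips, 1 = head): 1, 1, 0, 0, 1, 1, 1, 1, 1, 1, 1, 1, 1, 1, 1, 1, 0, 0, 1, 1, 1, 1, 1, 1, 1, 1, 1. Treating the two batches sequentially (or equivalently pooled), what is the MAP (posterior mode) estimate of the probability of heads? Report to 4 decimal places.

0.7318

The Beta prior is conjugate to a Binomial/Bernoulli likelihood; the update adds successes to α and failures to β.
After batch 1: Beta(8.36+7, 4.69+6) = Beta(15.36, 10.69).
After batch 2: Beta(15.36+23, 10.69+4) = Beta(38.36, 14.69).
Mode of Beta(a,b) for a,b>1 is (a−1)/(a+b−2) = 37.36/51.05 = 0.7318.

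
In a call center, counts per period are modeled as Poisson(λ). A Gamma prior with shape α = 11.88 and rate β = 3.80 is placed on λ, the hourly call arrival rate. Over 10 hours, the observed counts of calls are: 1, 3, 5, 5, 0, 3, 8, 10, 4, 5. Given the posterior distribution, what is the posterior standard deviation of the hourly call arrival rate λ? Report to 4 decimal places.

0.5417

With a Gamma(shape α, rate β) prior, the Poisson likelihood is conjugate: the posterior is Gamma(α + ΣXᵢ, β + n).
Sum of counts S = 44 over n = 10 hours.
Posterior: Gamma(α+S, β+n) = Gamma(11.88+44, 3.80+10) = Gamma(55.88, 13.80).
SD = √α/β = √55.88/13.80 = 0.5417.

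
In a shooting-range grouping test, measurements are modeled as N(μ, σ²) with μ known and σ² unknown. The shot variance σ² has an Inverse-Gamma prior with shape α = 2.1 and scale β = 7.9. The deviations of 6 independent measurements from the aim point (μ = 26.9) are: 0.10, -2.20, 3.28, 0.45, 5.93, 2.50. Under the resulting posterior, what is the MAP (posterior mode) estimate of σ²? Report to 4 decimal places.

5.9857

With known mean μ and an Inverse-Gamma(α, β) prior on σ², the Normal likelihood is conjugate: posterior is Inv-Gamma(α + n/2, β + Σ(xᵢ−μ)²/2).
Σ(xᵢ−μ)² = (0.10)² + (-2.20)² + (3.28)² + (0.45)² + (5.93)² + (2.50)² = 57.2258.
Posterior: Inv-Gamma(2.1 + 6/2, 7.9 + 57.2258/2) = Inv-Gamma(5.10, 36.51290).
Mode = β/(α+1) = 36.51290/6.10 = 5.9857.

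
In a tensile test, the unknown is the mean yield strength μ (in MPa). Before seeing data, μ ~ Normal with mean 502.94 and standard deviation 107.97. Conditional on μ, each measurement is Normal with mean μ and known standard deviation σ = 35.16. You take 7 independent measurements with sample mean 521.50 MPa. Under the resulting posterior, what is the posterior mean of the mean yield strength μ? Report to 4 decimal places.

For Normal data with known variance σ², a Normal(μ₀, σ₀²) prior on μ is conjugate. Posterior precision = 1/σ₀² + n/σ²; posterior mean is the precision-weighted average of μ₀ and x̄.
n·x̄ = 7·521.50 = 3650.5.
σ₀² = 107.97² = 11657.5209, σ² = 35.16² = 1236.2256; σ² + n·σ₀² = 1236.2256 + 7·11657.5209 = 82838.8719.
Posterior mean = (μ₀/σ₀² + n·x̄/σ²)/(1/σ₀² + n/σ²) = (σ²·μ₀ + σ₀²·n·x̄)/(σ² + n·σ₀²) = (1236.2256·502.94 + 11657.5209·3650.5)/82838.8719 = 43177527.348714/82838.8719 = 521.2230.

521.2230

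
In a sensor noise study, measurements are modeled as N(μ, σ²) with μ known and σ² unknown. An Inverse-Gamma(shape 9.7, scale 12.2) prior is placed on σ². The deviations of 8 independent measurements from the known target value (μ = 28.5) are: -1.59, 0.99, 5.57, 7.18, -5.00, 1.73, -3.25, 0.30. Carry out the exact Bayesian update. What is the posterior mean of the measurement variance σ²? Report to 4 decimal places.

With known mean μ and an Inverse-Gamma(α, β) prior on σ², the Normal likelihood is conjugate: posterior is Inv-Gamma(α + n/2, β + Σ(xᵢ−μ)²/2).
Σ(xᵢ−μ)² = (-1.59)² + (0.99)² + (5.57)² + (7.18)² + (-5.00)² + (1.73)² + (-3.25)² + (0.30)² = 124.7309.
Posterior: Inv-Gamma(9.7 + 8/2, 12.2 + 124.7309/2) = Inv-Gamma(13.70, 74.56545).
E[σ²|data] = β/(α−1) = 74.56545/12.70 = 5.8713.

5.8713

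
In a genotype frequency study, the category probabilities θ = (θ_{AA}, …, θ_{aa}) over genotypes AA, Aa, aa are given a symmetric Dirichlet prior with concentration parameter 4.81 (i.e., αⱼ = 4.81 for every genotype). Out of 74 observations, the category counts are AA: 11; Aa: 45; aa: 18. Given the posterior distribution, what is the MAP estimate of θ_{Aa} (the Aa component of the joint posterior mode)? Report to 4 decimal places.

0.5713

The Dirichlet prior is conjugate to the Multinomial likelihood: each posterior αⱼ = prior αⱼ + observed count nⱼ.
Posterior concentration: (15.81, 49.81, 22.81), total = 88.43.
Joint mode component: (α_{Aa}−1)/(Σα−K) = 48.81/85.43 = 0.5713.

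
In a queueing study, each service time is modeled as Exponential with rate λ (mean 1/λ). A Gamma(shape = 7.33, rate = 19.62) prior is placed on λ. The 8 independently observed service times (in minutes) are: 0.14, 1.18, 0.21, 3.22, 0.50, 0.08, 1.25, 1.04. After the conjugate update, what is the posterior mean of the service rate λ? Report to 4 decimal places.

0.5628

With a Gamma(shape α, rate β) prior on the exponential rate λ, the posterior after n observations with total T = Σxᵢ is Gamma(α+n, β+T).
Sum of observations T = 7.62 minutes; n = 8.
Posterior: Gamma(7.33+8, 19.62+7.62) = Gamma(15.33, 27.24).
Posterior mean of λ = α/β = 15.33/27.24 = 0.5628.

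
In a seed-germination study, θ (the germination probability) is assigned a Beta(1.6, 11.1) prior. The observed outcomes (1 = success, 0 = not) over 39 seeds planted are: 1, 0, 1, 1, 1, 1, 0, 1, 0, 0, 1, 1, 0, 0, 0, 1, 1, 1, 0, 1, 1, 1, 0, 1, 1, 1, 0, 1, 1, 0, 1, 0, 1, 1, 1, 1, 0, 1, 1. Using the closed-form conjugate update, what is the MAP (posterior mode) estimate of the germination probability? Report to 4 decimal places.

The Beta prior is conjugate to a Binomial/Bernoulli likelihood; the update adds successes to α and failures to β.
Posterior: Beta(α+k, β+n−k) = Beta(1.6+26, 11.1+13) = Beta(27.6, 24.1).
Mode of Beta(a,b) for a,b>1 is (a−1)/(a+b−2) = 26.6/49.7 = 0.5352.

0.5352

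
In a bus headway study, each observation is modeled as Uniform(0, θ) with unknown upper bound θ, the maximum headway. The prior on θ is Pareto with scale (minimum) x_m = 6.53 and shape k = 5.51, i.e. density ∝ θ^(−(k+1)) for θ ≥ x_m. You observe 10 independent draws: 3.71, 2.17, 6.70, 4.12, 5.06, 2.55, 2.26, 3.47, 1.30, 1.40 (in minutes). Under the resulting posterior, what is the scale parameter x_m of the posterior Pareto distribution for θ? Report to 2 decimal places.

6.70

A Pareto(scale x_m, shape k) prior on the upper bound θ of Uniform(0, θ) is conjugate: posterior is Pareto(max(x_m, max xᵢ), k + n).
Sample maximum = 6.70; prior scale x_m = 6.53 → posterior scale = max = 6.70.
Posterior shape = 5.51 + 10 = 15.51.
Posterior scale x_m = 6.70.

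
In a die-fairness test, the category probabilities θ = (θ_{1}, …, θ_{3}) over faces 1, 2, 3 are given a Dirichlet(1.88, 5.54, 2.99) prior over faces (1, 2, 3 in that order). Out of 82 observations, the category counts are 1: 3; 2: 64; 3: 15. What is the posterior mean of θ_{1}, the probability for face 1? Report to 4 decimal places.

The Dirichlet prior is conjugate to the Multinomial likelihood: each posterior αⱼ = prior αⱼ + observed count nⱼ.
Posterior concentration: (4.88, 69.54, 17.99), total = 92.41.
E[θ_{1}|data] = α_{1}/Σα = 4.88/92.41 = 0.0528.

0.0528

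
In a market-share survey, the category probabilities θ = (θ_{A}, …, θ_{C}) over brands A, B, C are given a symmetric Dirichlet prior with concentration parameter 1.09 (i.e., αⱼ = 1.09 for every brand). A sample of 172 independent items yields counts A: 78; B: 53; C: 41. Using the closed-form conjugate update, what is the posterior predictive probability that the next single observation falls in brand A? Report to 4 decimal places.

0.4512

The Dirichlet prior is conjugate to the Multinomial likelihood: each posterior αⱼ = prior αⱼ + observed count nⱼ.
Posterior concentration: (79.09, 54.09, 42.09), total = 175.27.
P(next = A | data) = α_{A}/Σα = 0.4512.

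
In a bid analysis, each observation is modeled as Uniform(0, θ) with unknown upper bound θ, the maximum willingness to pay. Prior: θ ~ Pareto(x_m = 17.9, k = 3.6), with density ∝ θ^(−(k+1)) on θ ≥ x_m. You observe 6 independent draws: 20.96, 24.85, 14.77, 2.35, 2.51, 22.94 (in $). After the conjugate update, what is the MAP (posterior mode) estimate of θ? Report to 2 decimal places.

24.85

A Pareto(scale x_m, shape k) prior on the upper bound θ of Uniform(0, θ) is conjugate: posterior is Pareto(max(x_m, max xᵢ), k + n).
Sample maximum = 24.85; prior scale x_m = 17.9 → posterior scale = max = 24.85.
Posterior shape = 3.6 + 6 = 9.6.
The Pareto density is decreasing on [x_m, ∞), so the mode is x_m = 24.85.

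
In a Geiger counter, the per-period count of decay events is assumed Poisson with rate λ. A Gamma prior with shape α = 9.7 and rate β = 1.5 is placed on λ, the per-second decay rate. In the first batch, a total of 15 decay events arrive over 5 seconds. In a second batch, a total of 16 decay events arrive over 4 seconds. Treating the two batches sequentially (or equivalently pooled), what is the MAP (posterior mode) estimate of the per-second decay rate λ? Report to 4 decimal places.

With a Gamma(shape α, rate β) prior, the Poisson likelihood is conjugate: the posterior is Gamma(α + ΣXᵢ, β + n).
After batch 1: Gamma(α+S, β+n) = Gamma(9.7+15, 1.5+5) = Gamma(24.7, 6.5).
After batch 2: Gamma(α+S, β+n) = Gamma(24.7+16, 6.5+4) = Gamma(40.7, 10.5).
Mode of Gamma(α,β) for α≥1 is (α−1)/β = 39.7/10.5 = 3.7810.

3.7810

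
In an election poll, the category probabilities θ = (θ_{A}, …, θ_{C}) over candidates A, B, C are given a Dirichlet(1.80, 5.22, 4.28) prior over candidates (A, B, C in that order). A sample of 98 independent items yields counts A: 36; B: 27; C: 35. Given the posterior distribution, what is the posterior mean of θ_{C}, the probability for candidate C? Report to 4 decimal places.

The Dirichlet prior is conjugate to the Multinomial likelihood: each posterior αⱼ = prior αⱼ + observed count nⱼ.
Posterior concentration: (37.80, 32.22, 39.28), total = 109.30.
E[θ_{C}|data] = α_{C}/Σα = 39.28/109.30 = 0.3594.

0.3594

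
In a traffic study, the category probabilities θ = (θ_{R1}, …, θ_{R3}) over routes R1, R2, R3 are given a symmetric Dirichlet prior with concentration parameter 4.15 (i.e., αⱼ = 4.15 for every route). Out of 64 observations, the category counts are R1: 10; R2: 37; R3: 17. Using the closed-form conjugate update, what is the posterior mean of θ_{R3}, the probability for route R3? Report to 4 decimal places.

The Dirichlet prior is conjugate to the Multinomial likelihood: each posterior αⱼ = prior αⱼ + observed count nⱼ.
Posterior concentration: (14.15, 41.15, 21.15), total = 76.45.
E[θ_{R3}|data] = α_{R3}/Σα = 21.15/76.45 = 0.2767.

0.2767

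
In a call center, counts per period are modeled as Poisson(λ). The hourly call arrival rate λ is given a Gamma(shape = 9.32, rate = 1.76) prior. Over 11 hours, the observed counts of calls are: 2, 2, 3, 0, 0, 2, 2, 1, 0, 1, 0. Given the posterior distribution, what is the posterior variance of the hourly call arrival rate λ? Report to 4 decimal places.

With a Gamma(shape α, rate β) prior, the Poisson likelihood is conjugate: the posterior is Gamma(α + ΣXᵢ, β + n).
Sum of counts S = 13 over n = 11 hours.
Posterior: Gamma(α+S, β+n) = Gamma(9.32+13, 1.76+11) = Gamma(22.32, 12.76).
Var = α/β² = 22.32/12.76² = 0.1371.

0.1371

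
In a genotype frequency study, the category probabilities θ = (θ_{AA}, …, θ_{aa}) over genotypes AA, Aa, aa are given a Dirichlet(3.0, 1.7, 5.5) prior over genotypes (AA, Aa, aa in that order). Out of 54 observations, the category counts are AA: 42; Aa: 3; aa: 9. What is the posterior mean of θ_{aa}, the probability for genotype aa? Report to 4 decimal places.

The Dirichlet prior is conjugate to the Multinomial likelihood: each posterior αⱼ = prior αⱼ + observed count nⱼ.
Posterior concentration: (45.0, 4.7, 14.5), total = 64.2.
E[θ_{aa}|data] = α_{aa}/Σα = 14.5/64.2 = 0.2259.

0.2259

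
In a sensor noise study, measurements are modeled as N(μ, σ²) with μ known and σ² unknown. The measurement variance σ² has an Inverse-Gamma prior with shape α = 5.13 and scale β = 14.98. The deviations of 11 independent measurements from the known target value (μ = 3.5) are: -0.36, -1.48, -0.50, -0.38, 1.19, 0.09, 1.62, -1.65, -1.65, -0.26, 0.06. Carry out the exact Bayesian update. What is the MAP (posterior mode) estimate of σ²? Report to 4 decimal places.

With known mean μ and an Inverse-Gamma(α, β) prior on σ², the Normal likelihood is conjugate: posterior is Inv-Gamma(α + n/2, β + Σ(xᵢ−μ)²/2).
Σ(xᵢ−μ)² = (-0.36)² + (-1.48)² + (-0.50)² + (-0.38)² + (1.19)² + (0.09)² + (1.62)² + (-1.65)² + (-1.65)² + (-0.26)² + (0.06)² = 12.2792.
Posterior: Inv-Gamma(5.13 + 11/2, 14.98 + 12.2792/2) = Inv-Gamma(10.63, 21.11960).
Mode = β/(α+1) = 21.11960/11.63 = 1.8160.

1.8160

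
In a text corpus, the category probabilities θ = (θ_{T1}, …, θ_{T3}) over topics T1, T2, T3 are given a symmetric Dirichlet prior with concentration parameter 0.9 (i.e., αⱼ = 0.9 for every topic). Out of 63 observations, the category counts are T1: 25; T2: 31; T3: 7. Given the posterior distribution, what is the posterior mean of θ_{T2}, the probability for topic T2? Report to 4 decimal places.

0.4855

The Dirichlet prior is conjugate to the Multinomial likelihood: each posterior αⱼ = prior αⱼ + observed count nⱼ.
Posterior concentration: (25.9, 31.9, 7.9), total = 65.7.
E[θ_{T2}|data] = α_{T2}/Σα = 31.9/65.7 = 0.4855.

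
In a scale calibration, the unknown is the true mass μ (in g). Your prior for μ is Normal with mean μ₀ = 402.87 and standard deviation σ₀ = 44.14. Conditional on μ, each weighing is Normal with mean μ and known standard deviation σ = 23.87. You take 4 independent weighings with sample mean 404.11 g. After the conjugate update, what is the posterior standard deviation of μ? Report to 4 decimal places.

For Normal data with known variance σ², a Normal(μ₀, σ₀²) prior on μ is conjugate. Posterior precision = 1/σ₀² + n/σ²; posterior mean is the precision-weighted average of μ₀ and x̄.
σ₀² = 44.14² = 1948.3396, σ² = 23.87² = 569.7769; σ² + n·σ₀² = 569.7769 + 4·1948.3396 = 8363.1353.
Posterior precision = 1/σ₀² + n/σ² = 1/1948.3396 + 4/569.7769 = (σ² + n·σ₀²)/(σ₀²σ²) = 8363.1353/(1948.3396·569.7769); posterior variance σₙ² = σ₀²σ²/(σ² + n·σ₀²) = 1948.3396·569.7769/8363.1353 = 132.739560.
Posterior SD = √σₙ² = √(1948.3396·569.7769/8363.1353) = 11.5213.

11.5213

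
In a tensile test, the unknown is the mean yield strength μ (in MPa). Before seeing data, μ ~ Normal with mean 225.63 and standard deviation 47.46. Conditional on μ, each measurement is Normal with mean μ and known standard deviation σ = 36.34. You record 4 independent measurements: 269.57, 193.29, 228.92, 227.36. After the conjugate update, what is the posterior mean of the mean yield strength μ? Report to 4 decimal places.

For Normal data with known variance σ², a Normal(μ₀, σ₀²) prior on μ is conjugate. Posterior precision = 1/σ₀² + n/σ²; posterior mean is the precision-weighted average of μ₀ and x̄.
Σxᵢ = 269.57 + 193.29 + 228.92 + 227.36 = 919.14, so n·x̄ = 919.14.
σ₀² = 47.46² = 2252.4516, σ² = 36.34² = 1320.5956; σ² + n·σ₀² = 1320.5956 + 4·2252.4516 = 10330.402.
Posterior mean = (μ₀/σ₀² + n·x̄/σ²)/(1/σ₀² + n/σ²) = (σ²·μ₀ + σ₀²·n·x̄)/(σ² + n·σ₀²) = (1320.5956·225.63 + 2252.4516·919.14)/10330.402 = 2368284.348852/10330.402 = 229.2538.

229.2538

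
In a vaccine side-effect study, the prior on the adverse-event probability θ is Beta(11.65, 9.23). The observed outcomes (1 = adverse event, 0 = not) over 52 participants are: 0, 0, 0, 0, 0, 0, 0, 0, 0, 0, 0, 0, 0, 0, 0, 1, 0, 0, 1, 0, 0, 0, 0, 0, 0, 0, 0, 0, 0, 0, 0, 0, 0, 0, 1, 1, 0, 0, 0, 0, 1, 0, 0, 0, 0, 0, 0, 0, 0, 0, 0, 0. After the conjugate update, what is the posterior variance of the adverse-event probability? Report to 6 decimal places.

The Beta prior is conjugate to a Binomial/Bernoulli likelihood; the update adds successes to α and failures to β.
Posterior: Beta(α+k, β+n−k) = Beta(11.65+5, 9.23+47) = Beta(16.65, 56.23).
Var = αβ/((α+β)²(α+β+1)) = 16.65·56.23/(72.88²·73.88) = 0.002386.

0.002386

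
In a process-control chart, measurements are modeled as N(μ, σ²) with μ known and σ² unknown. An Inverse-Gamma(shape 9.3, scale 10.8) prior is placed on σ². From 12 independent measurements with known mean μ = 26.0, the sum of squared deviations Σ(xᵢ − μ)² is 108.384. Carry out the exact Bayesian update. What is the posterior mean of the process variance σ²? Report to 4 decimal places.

4.5449

With known mean μ and an Inverse-Gamma(α, β) prior on σ², the Normal likelihood is conjugate: posterior is Inv-Gamma(α + n/2, β + Σ(xᵢ−μ)²/2).
Posterior: Inv-Gamma(9.3 + 12/2, 10.8 + 108.384/2) = Inv-Gamma(15.30, 64.9920).
E[σ²|data] = β/(α−1) = 64.9920/14.30 = 4.5449.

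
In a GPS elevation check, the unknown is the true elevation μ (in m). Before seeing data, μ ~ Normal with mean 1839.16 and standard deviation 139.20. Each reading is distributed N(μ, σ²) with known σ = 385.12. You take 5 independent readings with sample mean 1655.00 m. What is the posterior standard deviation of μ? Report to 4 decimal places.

108.2616

For Normal data with known variance σ², a Normal(μ₀, σ₀²) prior on μ is conjugate. Posterior precision = 1/σ₀² + n/σ²; posterior mean is the precision-weighted average of μ₀ and x̄.
σ₀² = 139.20² = 19376.64, σ² = 385.12² = 148317.4144; σ² + n·σ₀² = 148317.4144 + 5·19376.64 = 245200.6144.
Posterior precision = 1/σ₀² + n/σ² = 1/19376.64 + 5/148317.4144 = (σ² + n·σ₀²)/(σ₀²σ²) = 245200.6144/(19376.64·148317.4144); posterior variance σₙ² = σ₀²σ²/(σ² + n·σ₀²) = 19376.64·148317.4144/245200.6144 = 11720.578888.
Posterior SD = √σₙ² = √(19376.64·148317.4144/245200.6144) = 108.2616.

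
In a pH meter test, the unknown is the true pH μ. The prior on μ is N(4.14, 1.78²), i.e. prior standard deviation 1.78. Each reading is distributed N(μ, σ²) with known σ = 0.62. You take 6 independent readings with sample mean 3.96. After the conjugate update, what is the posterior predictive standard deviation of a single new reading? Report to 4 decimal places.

0.6687

For Normal data with known variance σ², a Normal(μ₀, σ₀²) prior on μ is conjugate. Posterior precision = 1/σ₀² + n/σ²; posterior mean is the precision-weighted average of μ₀ and x̄.
σ₀² = 1.78² = 3.1684, σ² = 0.62² = 0.3844; σ² + n·σ₀² = 0.3844 + 6·3.1684 = 19.3948.
Posterior precision = 1/σ₀² + n/σ² = 1/3.1684 + 6/0.3844 = (σ² + n·σ₀²)/(σ₀²σ²) = 19.3948/(3.1684·0.3844); posterior variance σₙ² = σ₀²σ²/(σ² + n·σ₀²) = 3.1684·0.3844/19.3948 = 0.062797.
Predictive variance for one new observation = σₙ² + σ² = 3.1684·0.3844/19.3948 + 0.3844 = σ²·(σ₀² + 19.3948)/19.3948 = 0.3844·22.5632/19.3948 = 0.447197; SD = √(0.3844·22.5632/19.3948) = 0.6687.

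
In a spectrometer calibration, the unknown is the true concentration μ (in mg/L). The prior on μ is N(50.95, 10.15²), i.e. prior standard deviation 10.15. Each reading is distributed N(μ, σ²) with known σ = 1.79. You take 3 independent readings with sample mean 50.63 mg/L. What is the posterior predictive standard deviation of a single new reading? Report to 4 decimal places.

For Normal data with known variance σ², a Normal(μ₀, σ₀²) prior on μ is conjugate. Posterior precision = 1/σ₀² + n/σ²; posterior mean is the precision-weighted average of μ₀ and x̄.
σ₀² = 10.15² = 103.0225, σ² = 1.79² = 3.2041; σ² + n·σ₀² = 3.2041 + 3·103.0225 = 312.2716.
Posterior precision = 1/σ₀² + n/σ² = 1/103.0225 + 3/3.2041 = (σ² + n·σ₀²)/(σ₀²σ²) = 312.2716/(103.0225·3.2041); posterior variance σₙ² = σ₀²σ²/(σ² + n·σ₀²) = 103.0225·3.2041/312.2716 = 1.057075.
Predictive variance for one new observation = σₙ² + σ² = 103.0225·3.2041/312.2716 + 3.2041 = σ²·(σ₀² + 312.2716)/312.2716 = 3.2041·415.2941/312.2716 = 4.261175; SD = √(3.2041·415.2941/312.2716) = 2.0643.

2.0643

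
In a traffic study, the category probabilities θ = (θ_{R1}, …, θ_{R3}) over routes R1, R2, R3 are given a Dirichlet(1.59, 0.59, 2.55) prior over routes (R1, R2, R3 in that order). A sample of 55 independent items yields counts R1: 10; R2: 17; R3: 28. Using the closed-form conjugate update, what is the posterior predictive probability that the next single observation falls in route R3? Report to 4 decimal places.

The Dirichlet prior is conjugate to the Multinomial likelihood: each posterior αⱼ = prior αⱼ + observed count nⱼ.
Posterior concentration: (11.59, 17.59, 30.55), total = 59.73.
P(next = R3 | data) = α_{R3}/Σα = 0.5115.

0.5115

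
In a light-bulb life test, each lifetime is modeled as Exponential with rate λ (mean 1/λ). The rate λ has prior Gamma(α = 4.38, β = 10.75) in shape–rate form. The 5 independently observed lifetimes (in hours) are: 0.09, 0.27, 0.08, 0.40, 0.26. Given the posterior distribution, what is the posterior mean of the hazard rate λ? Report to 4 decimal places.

0.7916

With a Gamma(shape α, rate β) prior on the exponential rate λ, the posterior after n observations with total T = Σxᵢ is Gamma(α+n, β+T).
Sum of observations T = 1.10 hours; n = 5.
Posterior: Gamma(4.38+5, 10.75+1.10) = Gamma(9.38, 11.85).
Posterior mean of λ = α/β = 9.38/11.85 = 0.7916.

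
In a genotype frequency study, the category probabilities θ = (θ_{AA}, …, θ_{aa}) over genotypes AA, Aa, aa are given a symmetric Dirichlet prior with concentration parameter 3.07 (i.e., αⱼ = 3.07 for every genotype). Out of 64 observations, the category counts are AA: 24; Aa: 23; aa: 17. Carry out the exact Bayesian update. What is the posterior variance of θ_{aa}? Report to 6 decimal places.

0.002681

The Dirichlet prior is conjugate to the Multinomial likelihood: each posterior αⱼ = prior αⱼ + observed count nⱼ.
Posterior concentration: (27.07, 26.07, 20.07), total = 73.21.
Var[θ_j] = α_j(Σα−α_j)/((Σα)²(Σα+1)) = 20.07·53.14/(73.21²·74.21) = 0.002681.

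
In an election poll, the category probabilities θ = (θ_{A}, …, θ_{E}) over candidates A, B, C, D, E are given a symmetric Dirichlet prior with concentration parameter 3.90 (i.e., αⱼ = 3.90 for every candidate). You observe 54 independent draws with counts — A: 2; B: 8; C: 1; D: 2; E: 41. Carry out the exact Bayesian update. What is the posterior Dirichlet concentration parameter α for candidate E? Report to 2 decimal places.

The Dirichlet prior is conjugate to the Multinomial likelihood: each posterior αⱼ = prior αⱼ + observed count nⱼ.
Posterior concentration: (5.90, 11.90, 4.90, 5.90, 44.90), total = 73.50.
α_{E} = 3.90 + 41 = 44.90.

44.90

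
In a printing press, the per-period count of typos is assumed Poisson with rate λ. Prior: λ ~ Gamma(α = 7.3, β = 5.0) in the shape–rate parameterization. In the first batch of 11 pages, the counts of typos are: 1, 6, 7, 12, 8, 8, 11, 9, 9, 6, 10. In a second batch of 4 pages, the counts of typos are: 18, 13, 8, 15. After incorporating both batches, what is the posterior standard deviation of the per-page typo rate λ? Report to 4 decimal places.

0.6089

With a Gamma(shape α, rate β) prior, the Poisson likelihood is conjugate: the posterior is Gamma(α + ΣXᵢ, β + n).
Batch 1: sum of counts S = 87 over n = 11 pages.
After batch 1: Gamma(α+S, β+n) = Gamma(7.3+87, 5.0+11) = Gamma(94.3, 16.0).
Batch 2: sum of counts S = 54 over n = 4 pages.
After batch 2: Gamma(α+S, β+n) = Gamma(94.3+54, 16.0+4) = Gamma(148.3, 20.0).
SD = √α/β = √148.3/20.0 = 0.6089.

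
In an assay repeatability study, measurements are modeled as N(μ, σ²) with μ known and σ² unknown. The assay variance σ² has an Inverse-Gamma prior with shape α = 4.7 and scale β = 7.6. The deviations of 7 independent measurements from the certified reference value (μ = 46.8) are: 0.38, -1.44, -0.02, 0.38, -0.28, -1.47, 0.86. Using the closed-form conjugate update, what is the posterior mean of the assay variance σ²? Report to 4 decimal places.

1.4265

With known mean μ and an Inverse-Gamma(α, β) prior on σ², the Normal likelihood is conjugate: posterior is Inv-Gamma(α + n/2, β + Σ(xᵢ−μ)²/2).
Σ(xᵢ−μ)² = (0.38)² + (-1.44)² + (-0.02)² + (0.38)² + (-0.28)² + (-1.47)² + (0.86)² = 5.3417.
Posterior: Inv-Gamma(4.7 + 7/2, 7.6 + 5.3417/2) = Inv-Gamma(8.20, 10.27085).
E[σ²|data] = β/(α−1) = 10.27085/7.20 = 1.4265.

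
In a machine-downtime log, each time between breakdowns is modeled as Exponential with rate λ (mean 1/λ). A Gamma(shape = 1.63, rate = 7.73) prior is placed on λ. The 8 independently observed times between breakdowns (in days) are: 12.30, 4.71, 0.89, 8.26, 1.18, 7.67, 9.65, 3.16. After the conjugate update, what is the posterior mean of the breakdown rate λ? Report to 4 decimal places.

With a Gamma(shape α, rate β) prior on the exponential rate λ, the posterior after n observations with total T = Σxᵢ is Gamma(α+n, β+T).
Sum of observations T = 47.82 days; n = 8.
Posterior: Gamma(1.63+8, 7.73+47.82) = Gamma(9.63, 55.55).
Posterior mean of λ = α/β = 9.63/55.55 = 0.1734.

0.1734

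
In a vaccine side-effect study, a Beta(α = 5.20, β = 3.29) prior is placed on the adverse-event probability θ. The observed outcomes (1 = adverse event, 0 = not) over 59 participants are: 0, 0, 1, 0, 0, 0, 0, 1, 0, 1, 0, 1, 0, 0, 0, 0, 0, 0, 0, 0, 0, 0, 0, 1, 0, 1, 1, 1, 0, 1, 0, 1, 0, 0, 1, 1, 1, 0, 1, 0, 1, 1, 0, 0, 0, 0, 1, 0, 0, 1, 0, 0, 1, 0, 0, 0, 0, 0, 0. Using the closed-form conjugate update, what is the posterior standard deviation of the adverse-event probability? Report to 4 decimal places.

The Beta prior is conjugate to a Binomial/Bernoulli likelihood; the update adds successes to α and failures to β.
Posterior: Beta(α+k, β+n−k) = Beta(5.20+19, 3.29+40) = Beta(24.20, 43.29).
Var = αβ/((α+β)²(α+β+1)) = 24.20·43.29/(67.49²·68.49) = 0.00335813; SD = √0.00335813 = 0.0579.

0.0579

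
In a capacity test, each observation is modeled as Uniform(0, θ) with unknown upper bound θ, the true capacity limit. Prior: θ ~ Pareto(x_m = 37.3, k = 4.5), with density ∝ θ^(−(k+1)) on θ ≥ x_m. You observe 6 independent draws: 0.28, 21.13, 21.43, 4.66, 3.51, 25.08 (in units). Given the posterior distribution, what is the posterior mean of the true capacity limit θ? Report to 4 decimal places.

A Pareto(scale x_m, shape k) prior on the upper bound θ of Uniform(0, θ) is conjugate: posterior is Pareto(max(x_m, max xᵢ), k + n).
Sample maximum = 25.08; prior scale x_m = 37.3 → posterior scale = max = 37.30.
Posterior shape = 4.5 + 6 = 10.5.
E[θ|data] = k·x_m/(k−1) = 10.5·37.30/9.5 = 41.2263.

41.2263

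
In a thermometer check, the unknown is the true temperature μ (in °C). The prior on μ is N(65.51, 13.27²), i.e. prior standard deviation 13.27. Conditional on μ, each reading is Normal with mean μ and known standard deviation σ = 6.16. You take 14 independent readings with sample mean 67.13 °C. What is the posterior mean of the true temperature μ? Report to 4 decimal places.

67.1054

For Normal data with known variance σ², a Normal(μ₀, σ₀²) prior on μ is conjugate. Posterior precision = 1/σ₀² + n/σ²; posterior mean is the precision-weighted average of μ₀ and x̄.
n·x̄ = 14·67.13 = 939.82.
σ₀² = 13.27² = 176.0929, σ² = 6.16² = 37.9456; σ² + n·σ₀² = 37.9456 + 14·176.0929 = 2503.2462.
Posterior mean = (μ₀/σ₀² + n·x̄/σ²)/(1/σ₀² + n/σ²) = (σ²·μ₀ + σ₀²·n·x̄)/(σ² + n·σ₀²) = (37.9456·65.51 + 176.0929·939.82)/2503.2462 = 167981.445534/2503.2462 = 67.1054.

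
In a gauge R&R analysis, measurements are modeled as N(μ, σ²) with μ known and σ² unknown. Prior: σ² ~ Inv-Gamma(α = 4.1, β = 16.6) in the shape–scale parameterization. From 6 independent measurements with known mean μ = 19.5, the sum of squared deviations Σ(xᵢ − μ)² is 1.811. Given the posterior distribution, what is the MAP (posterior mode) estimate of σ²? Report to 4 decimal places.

With known mean μ and an Inverse-Gamma(α, β) prior on σ², the Normal likelihood is conjugate: posterior is Inv-Gamma(α + n/2, β + Σ(xᵢ−μ)²/2).
Posterior: Inv-Gamma(4.1 + 6/2, 16.6 + 1.811/2) = Inv-Gamma(7.10, 17.5055).
Mode = β/(α+1) = 17.5055/8.10 = 2.1612.

2.1612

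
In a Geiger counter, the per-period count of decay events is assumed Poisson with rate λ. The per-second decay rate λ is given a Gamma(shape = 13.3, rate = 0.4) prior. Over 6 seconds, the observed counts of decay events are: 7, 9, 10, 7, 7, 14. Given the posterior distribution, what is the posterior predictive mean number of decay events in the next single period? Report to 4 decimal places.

10.5156

With a Gamma(shape α, rate β) prior, the Poisson likelihood is conjugate: the posterior is Gamma(α + ΣXᵢ, β + n).
Sum of counts S = 54 over n = 6 seconds.
Posterior: Gamma(α+S, β+n) = Gamma(13.3+54, 0.4+6) = Gamma(67.3, 6.4).
The predictive distribution for one future period is NegBinom with mean α/β = 10.5156.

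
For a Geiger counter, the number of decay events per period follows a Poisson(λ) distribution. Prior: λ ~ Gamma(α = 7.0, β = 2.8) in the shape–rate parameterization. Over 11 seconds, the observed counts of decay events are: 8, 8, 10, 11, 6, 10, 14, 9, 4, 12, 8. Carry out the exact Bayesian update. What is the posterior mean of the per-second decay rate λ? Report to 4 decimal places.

7.7536

With a Gamma(shape α, rate β) prior, the Poisson likelihood is conjugate: the posterior is Gamma(α + ΣXᵢ, β + n).
Sum of counts S = 100 over n = 11 seconds.
Posterior: Gamma(α+S, β+n) = Gamma(7.0+100, 2.8+11) = Gamma(107.0, 13.8).
Posterior mean = α/β = 107.0/13.8 = 7.7536.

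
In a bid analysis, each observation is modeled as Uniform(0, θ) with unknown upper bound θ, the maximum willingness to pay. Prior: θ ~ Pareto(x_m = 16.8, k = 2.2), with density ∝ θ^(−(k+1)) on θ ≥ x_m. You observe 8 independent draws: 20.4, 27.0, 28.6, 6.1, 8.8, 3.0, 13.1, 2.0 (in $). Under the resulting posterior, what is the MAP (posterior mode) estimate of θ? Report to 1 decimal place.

28.6

A Pareto(scale x_m, shape k) prior on the upper bound θ of Uniform(0, θ) is conjugate: posterior is Pareto(max(x_m, max xᵢ), k + n).
Sample maximum = 28.6; prior scale x_m = 16.8 → posterior scale = max = 28.6.
Posterior shape = 2.2 + 8 = 10.2.
The Pareto density is decreasing on [x_m, ∞), so the mode is x_m = 28.6.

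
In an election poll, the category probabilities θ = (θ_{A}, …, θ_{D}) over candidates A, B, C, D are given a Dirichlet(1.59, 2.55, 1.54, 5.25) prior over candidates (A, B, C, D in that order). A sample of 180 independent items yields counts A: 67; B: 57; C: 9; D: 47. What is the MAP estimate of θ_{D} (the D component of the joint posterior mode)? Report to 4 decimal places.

The Dirichlet prior is conjugate to the Multinomial likelihood: each posterior αⱼ = prior αⱼ + observed count nⱼ.
Posterior concentration: (68.59, 59.55, 10.54, 52.25), total = 190.93.
Joint mode component: (α_{D}−1)/(Σα−K) = 51.25/186.93 = 0.2742.

0.2742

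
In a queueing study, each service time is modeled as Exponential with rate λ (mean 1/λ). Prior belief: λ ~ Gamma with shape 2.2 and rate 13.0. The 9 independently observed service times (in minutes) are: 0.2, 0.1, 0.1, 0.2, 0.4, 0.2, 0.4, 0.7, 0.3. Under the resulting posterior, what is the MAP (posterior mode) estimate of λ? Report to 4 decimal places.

With a Gamma(shape α, rate β) prior on the exponential rate λ, the posterior after n observations with total T = Σxᵢ is Gamma(α+n, β+T).
Sum of observations T = 2.6 minutes; n = 9.
Posterior: Gamma(2.2+9, 13.0+2.6) = Gamma(11.2, 15.6).
Mode = (α−1)/β = 0.6538.

0.6538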